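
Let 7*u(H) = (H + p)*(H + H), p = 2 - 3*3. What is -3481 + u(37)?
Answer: -22147/7 ≈ -3163.9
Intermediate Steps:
p = -7 (p = 2 - 9 = -7)
u(H) = 2*H*(-7 + H)/7 (u(H) = ((H - 7)*(H + H))/7 = ((-7 + H)*(2*H))/7 = (2*H*(-7 + H))/7 = 2*H*(-7 + H)/7)
-3481 + u(37) = -3481 + (2/7)*37*(-7 + 37) = -3481 + (2/7)*37*30 = -3481 + 2220/7 = -22147/7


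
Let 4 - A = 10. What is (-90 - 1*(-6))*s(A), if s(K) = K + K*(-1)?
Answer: 0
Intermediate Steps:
A = -6 (A = 4 - 1*10 = 4 - 10 = -6)
s(K) = 0 (s(K) = K - K = 0)
(-90 - 1*(-6))*s(A) = (-90 - 1*(-6))*0 = (-90 + 6)*0 = -84*0 = 0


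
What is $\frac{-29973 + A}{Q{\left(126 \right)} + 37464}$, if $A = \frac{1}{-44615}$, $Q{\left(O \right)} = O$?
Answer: $- \frac{668622698}{838538925} \approx -0.79737$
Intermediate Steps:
$A = - \frac{1}{44615} \approx -2.2414 \cdot 10^{-5}$
$\frac{-29973 + A}{Q{\left(126 \right)} + 37464} = \frac{-29973 - \frac{1}{44615}}{126 + 37464} = - \frac{1337245396}{44615 \cdot 37590} = \left(- \frac{1337245396}{44615}\right) \frac{1}{37590} = - \frac{668622698}{838538925}$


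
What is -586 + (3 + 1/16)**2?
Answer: -147615/256 ≈ -576.62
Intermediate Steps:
-586 + (3 + 1/16)**2 = -586 + (49/16)**2 = -586 + 2401/256 = -147615/256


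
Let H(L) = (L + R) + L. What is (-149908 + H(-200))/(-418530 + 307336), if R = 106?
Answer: 1417/1049 ≈ 1.3508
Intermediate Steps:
H(L) = 106 + 2*L (H(L) = (L + 106) + L = (106 + L) + L = 106 + 2*L)
(-149908 + H(-200))/(-418530 + 307336) = (-149908 + (106 + 2*(-200)))/(-418530 + 307336) = (-149908 + (106 - 400))/(-111194) = (-149908 - 294)*(-1/111194) = -150202*(-1/111194) = 1417/1049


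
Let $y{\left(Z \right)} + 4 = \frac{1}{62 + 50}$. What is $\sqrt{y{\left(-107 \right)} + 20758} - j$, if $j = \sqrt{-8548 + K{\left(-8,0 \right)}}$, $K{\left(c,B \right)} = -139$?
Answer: $\frac{\sqrt{16271143}}{28} - i \sqrt{8687} \approx 144.06 - 93.204 i$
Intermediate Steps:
$y{\left(Z \right)} = - \frac{447}{112}$ ($y{\left(Z \right)} = -4 + \frac{1}{62 + 50} = -4 + \frac{1}{112} = - \frac{447}{112}$)
$j = i \sqrt{8687}$ ($j = \sqrt{-8548 - 139} = \sqrt{-8687} = i \sqrt{8687} \approx 93.204 i$)
$\sqrt{y{\left(-107 \right)} + 20758} - j = \sqrt{- \frac{447}{112} + 20758} - i \sqrt{8687} = \sqrt{\frac{2324449}{112}} - i \sqrt{8687} = \frac{\sqrt{16271143}}{28} - i \sqrt{8687}$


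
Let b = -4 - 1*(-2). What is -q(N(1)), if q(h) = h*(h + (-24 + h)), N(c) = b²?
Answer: 64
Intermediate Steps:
b = -2 (b = -4 + 2 = -2)
N(c) = 4 (N(c) = (-2)² = 4)
q(h) = h*(-24 + 2*h)
-q(N(1)) = -2*4*(-12 + 4) = -2*4*(-8) = -1*(-64) = 64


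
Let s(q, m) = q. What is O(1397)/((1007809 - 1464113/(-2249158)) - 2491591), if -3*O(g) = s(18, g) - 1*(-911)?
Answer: 2089467782/10011776074329 ≈ 0.00020870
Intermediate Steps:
O(g) = -929/3 (O(g) = -(18 - 1*(-911))/3 = -(18 + 911)/3 = -⅓*929 = -929/3)
O(1397)/((1007809 - 1464113/(-2249158)) - 2491591) = -929/(3*((1007809 - 1464113/(-2249158)) - 2491591)) = -929/(3*((1007809 - 1464113*(-1/2249158)) - 2491591)) = -929/(3*((1007809 + 1464113/2249158) - 2491591)) = -929/(3*(2266723138935/2249158 - 2491591)) = -929/(3*(-3337258691443/2249158)) = -929/3*(-2249158/3337258691443) = 2089467782/10011776074329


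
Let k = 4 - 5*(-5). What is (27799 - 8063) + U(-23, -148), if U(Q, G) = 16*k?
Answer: 20200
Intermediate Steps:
k = 29 (k = 4 + 25 = 29)
U(Q, G) = 464 (U(Q, G) = 16*29 = 464)
(27799 - 8063) + U(-23, -148) = (27799 - 8063) + 464 = 19736 + 464 = 20200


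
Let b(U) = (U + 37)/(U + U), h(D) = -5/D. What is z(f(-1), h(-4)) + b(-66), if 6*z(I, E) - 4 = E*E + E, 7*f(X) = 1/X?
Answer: 477/352 ≈ 1.3551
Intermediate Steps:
f(X) = 1/(7*X)
z(I, E) = 2/3 + E/6 + E**2/6 (z(I, E) = 2/3 + (E*E + E)/6 = 2/3 + (E**2 + E)/6 = 2/3 + (E + E**2)/6 = 2/3 + (E/6 + E**2/6) = 2/3 + E/6 + E**2/6)
b(U) = (37 + U)/(2*U) (b(U) = (37 + U)/((2*U)) = (37 + U)*(1/(2*U)) = (37 + U)/(2*U))
z(f(-1), h(-4)) + b(-66) = (2/3 + (-5/(-4))/6 + (-5/(-4))**2/6) + (1/2)*(37 - 66)/(-66) = (2/3 + (-5*(-1/4))/6 + (-5*(-1/4))**2/6) + (1/2)*(-1/66)*(-29) = (2/3 + (1/6)*(5/4) + (5/4)**2/6) + 29/132 = (2/3 + 5/24 + (1/6)*(25/16)) + 29/132 = (2/3 + 5/24 + 25/96) + 29/132 = 109/96 + 29/132 = 477/352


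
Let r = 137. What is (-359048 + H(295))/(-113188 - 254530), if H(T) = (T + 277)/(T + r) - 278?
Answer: 38807065/39713544 ≈ 0.97717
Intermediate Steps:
H(T) = -278 + (277 + T)/(137 + T) (H(T) = (T + 277)/(T + 137) - 278 = (277 + T)/(137 + T) - 278 = -278 + (277 + T)/(137 + T))
(-359048 + H(295))/(-113188 - 254530) = (-359048 + (-37809 - 277*295)/(137 + 295))/(-113188 - 254530) = (-359048 + (-37809 - 81715)/432)/(-367718) = (-359048 + (1/432)*(-119524))*(-1/367718) = (-359048 - 29881/108)*(-1/367718) = -38807065/108*(-1/367718) = 38807065/39713544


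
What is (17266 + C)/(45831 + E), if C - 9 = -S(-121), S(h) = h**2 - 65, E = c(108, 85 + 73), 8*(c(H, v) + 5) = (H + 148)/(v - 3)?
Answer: 418345/7103062 ≈ 0.058896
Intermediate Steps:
c(H, v) = -5 + (148 + H)/(8*(-3 + v)) (c(H, v) = -5 + ((H + 148)/(v - 3))/8 = -5 + ((148 + H)/(-3 + v))/8 = -5 + (148 + H)/(8*(-3 + v)))
E = -743/155 (E = (268 + 108 - 40*(85 + 73))/(8*(-3 + (85 + 73))) = (268 + 108 - 40*158)/(8*(-3 + 158)) = (1/8)*(268 + 108 - 6320)/155 = (1/8)*(1/155)*(-5944) = -743/155 ≈ -4.7935)
S(h) = -65 + h**2
C = -14567 (C = 9 - (-65 + (-121)**2) = 9 - (-65 + 14641) = 9 - 1*14576 = 9 - 14576 = -14567)
(17266 + C)/(45831 + E) = (17266 - 14567)/(45831 - 743/155) = 2699/(7103062/155) = 2699*(155/7103062) = 418345/7103062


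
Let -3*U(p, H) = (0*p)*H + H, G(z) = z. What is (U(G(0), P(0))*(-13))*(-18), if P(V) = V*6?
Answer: 0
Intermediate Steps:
P(V) = 6*V
U(p, H) = -H/3 (U(p, H) = -((0*p)*H + H)/3 = -(0*H + H)/3 = -(0 + H)/3 = -H/3)
(U(G(0), P(0))*(-13))*(-18) = (-2*0*(-13))*(-18) = (-1/3*0*(-13))*(-18) = (0*(-13))*(-18) = 0*(-18) = 0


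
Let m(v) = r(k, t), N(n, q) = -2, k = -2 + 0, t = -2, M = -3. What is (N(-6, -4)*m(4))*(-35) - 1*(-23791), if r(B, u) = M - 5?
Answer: 23231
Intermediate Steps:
k = -2
r(B, u) = -8 (r(B, u) = -3 - 5 = -8)
m(v) = -8
(N(-6, -4)*m(4))*(-35) - 1*(-23791) = -2*(-8)*(-35) - 1*(-23791) = 16*(-35) + 23791 = -560 + 23791 = 23231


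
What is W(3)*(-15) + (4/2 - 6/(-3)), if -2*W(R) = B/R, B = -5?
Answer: -17/2 ≈ -8.5000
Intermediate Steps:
W(R) = 5/(2*R) (W(R) = -(-5)/(2*R) = 5/(2*R))
W(3)*(-15) + (4/2 - 6/(-3)) = ((5/2)/3)*(-15) + (4/2 - 6/(-3)) = ((5/2)*(⅓))*(-15) + (4*(½) - 6*(-⅓)) = (⅚)*(-15) + (2 + 2) = -25/2 + 4 = -17/2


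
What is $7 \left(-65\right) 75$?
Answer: $-34125$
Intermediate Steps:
$7 \left(-65\right) 75 = \left(-455\right) 75 = -34125$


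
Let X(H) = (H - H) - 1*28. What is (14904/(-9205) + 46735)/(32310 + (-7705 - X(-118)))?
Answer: 430180771/226746765 ≈ 1.8972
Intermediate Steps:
X(H) = -28 (X(H) = 0 - 28 = -28)
(14904/(-9205) + 46735)/(32310 + (-7705 - X(-118))) = (14904/(-9205) + 46735)/(32310 + (-7705 - 1*(-28))) = (14904*(-1/9205) + 46735)/(32310 + (-7705 + 28)) = (-14904/9205 + 46735)/(32310 - 7677) = (430180771/9205)/24633 = (430180771/9205)*(1/24633) = 430180771/226746765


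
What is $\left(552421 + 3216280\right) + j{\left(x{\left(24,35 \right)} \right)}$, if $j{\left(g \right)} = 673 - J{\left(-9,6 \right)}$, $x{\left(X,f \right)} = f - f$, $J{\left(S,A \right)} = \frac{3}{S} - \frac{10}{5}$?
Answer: $\frac{11308129}{3} \approx 3.7694 \cdot 10^{6}$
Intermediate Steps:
$J{\left(S,A \right)} = -2 + \frac{3}{S}$ ($J{\left(S,A \right)} = \frac{3}{S} - 2 = -2 + \frac{3}{S}$)
$x{\left(X,f \right)} = 0$
$j{\left(g \right)} = \frac{2026}{3}$ ($j{\left(g \right)} = 673 - \left(-2 + \frac{3}{-9}\right) = 673 - \left(-2 + 3 \left(- \frac{1}{9}\right)\right) = 673 - \left(-2 - \frac{1}{3}\right) = 673 - - \frac{7}{3} = 673 + \frac{7}{3} = \frac{2026}{3}$)
$\left(552421 + 3216280\right) + j{\left(x{\left(24,35 \right)} \right)} = \left(552421 + 3216280\right) + \frac{2026}{3} = 3768701 + \frac{2026}{3} = \frac{11308129}{3}$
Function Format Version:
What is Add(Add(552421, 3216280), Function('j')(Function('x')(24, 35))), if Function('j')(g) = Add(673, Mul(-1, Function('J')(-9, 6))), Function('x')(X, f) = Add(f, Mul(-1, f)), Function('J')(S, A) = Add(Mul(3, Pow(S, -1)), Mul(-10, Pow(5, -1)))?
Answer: Rational(11308129, 3) ≈ 3.7694e+6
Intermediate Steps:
Function('J')(S, A) = Add(-2, Mul(3, Pow(S, -1))) (Function('J')(S, A) = Add(Mul(3, Pow(S, -1)), Mul(-10, Rational(1, 5))) = Add(Mul(3, Pow(S, -1)), -2) = Add(-2, Mul(3, Pow(S, -1))))
Function('x')(X, f) = 0
Function('j')(g) = Rational(2026, 3) (Function('j')(g) = Add(673, Mul(-1, Add(-2, Mul(3, Pow(-9, -1))))) = Add(673, Mul(-1, Add(-2, Mul(3, Rational(-1, 9))))) = Add(673, Mul(-1, Add(-2, Rational(-1, 3)))) = Add(673, Mul(-1, Rational(-7, 3))) = Add(673, Rational(7, 3)) = Rational(2026, 3))
Add(Add(552421, 3216280), Function('j')(Function('x')(24, 35))) = Add(Add(552421, 3216280), Rational(2026, 3)) = Add(3768701, Rational(2026, 3)) = Rational(11308129, 3)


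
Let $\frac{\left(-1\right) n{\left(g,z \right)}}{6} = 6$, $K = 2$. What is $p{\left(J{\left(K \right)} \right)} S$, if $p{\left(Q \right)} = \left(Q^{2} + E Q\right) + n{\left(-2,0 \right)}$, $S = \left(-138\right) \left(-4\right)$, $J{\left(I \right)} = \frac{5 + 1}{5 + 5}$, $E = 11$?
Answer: $- \frac{400752}{25} \approx -16030.0$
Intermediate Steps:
$J{\left(I \right)} = \frac{3}{5}$ ($J{\left(I \right)} = \frac{6}{10} = 6 \cdot \frac{1}{10} = \frac{3}{5}$)
$n{\left(g,z \right)} = -36$ ($n{\left(g,z \right)} = \left(-6\right) 6 = -36$)
$S = 552$
$p{\left(Q \right)} = -36 + Q^{2} + 11 Q$ ($p{\left(Q \right)} = \left(Q^{2} + 11 Q\right) - 36 = -36 + Q^{2} + 11 Q$)
$p{\left(J{\left(K \right)} \right)} S = \left(-36 + \left(\frac{3}{5}\right)^{2} + 11 \cdot \frac{3}{5}\right) 552 = \left(-36 + \frac{9}{25} + \frac{33}{5}\right) 552 = \left(- \frac{726}{25}\right) 552 = - \frac{400752}{25}$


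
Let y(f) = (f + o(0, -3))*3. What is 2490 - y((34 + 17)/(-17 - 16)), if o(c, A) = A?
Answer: 27540/11 ≈ 2503.6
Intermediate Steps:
y(f) = -9 + 3*f (y(f) = (f - 3)*3 = (-3 + f)*3 = -9 + 3*f)
2490 - y((34 + 17)/(-17 - 16)) = 2490 - (-9 + 3*((34 + 17)/(-17 - 16))) = 2490 - (-9 + 3*(51/(-33))) = 2490 - (-9 + 3*(51*(-1/33))) = 2490 - (-9 + 3*(-17/11)) = 2490 - (-9 - 51/11) = 2490 - 1*(-150/11) = 2490 + 150/11 = 27540/11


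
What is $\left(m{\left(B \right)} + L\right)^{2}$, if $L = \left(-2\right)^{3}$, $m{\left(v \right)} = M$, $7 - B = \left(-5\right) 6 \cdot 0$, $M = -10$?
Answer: $324$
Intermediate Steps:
$B = 7$ ($B = 7 - \left(-5\right) 6 \cdot 0 = 7 - \left(-30\right) 0 = 7 - 0 = 7 + 0 = 7$)
$m{\left(v \right)} = -10$
$L = -8$
$\left(m{\left(B \right)} + L\right)^{2} = \left(-10 - 8\right)^{2} = \left(-18\right)^{2} = 324$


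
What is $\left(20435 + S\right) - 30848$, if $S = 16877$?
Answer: $6464$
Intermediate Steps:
$\left(20435 + S\right) - 30848 = \left(20435 + 16877\right) - 30848 = 37312 - 30848 = 6464$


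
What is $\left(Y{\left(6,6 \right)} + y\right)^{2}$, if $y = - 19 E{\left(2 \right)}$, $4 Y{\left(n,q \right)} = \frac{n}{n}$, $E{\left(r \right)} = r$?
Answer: $\frac{22801}{16} \approx 1425.1$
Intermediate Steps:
$Y{\left(n,q \right)} = \frac{1}{4}$ ($Y{\left(n,q \right)} = \frac{n \frac{1}{n}}{4} = \frac{1}{4} \cdot 1 = \frac{1}{4}$)
$y = -38$ ($y = \left(-19\right) 2 = -38$)
$\left(Y{\left(6,6 \right)} + y\right)^{2} = \left(\frac{1}{4} - 38\right)^{2} = \left(- \frac{151}{4}\right)^{2} = \frac{22801}{16}$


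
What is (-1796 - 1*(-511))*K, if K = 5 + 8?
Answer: -16705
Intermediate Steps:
K = 13
(-1796 - 1*(-511))*K = (-1796 - 1*(-511))*13 = (-1796 + 511)*13 = -1285*13 = -16705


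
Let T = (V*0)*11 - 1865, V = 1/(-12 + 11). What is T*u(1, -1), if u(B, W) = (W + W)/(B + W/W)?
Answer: 1865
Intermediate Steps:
V = -1 (V = 1/(-1) = -1)
T = -1865 (T = -1*0*11 - 1865 = 0*11 - 1865 = 0 - 1865 = -1865)
u(B, W) = 2*W/(1 + B) (u(B, W) = (2*W)/(B + 1) = (2*W)/(1 + B) = 2*W/(1 + B))
T*u(1, -1) = -3730*(-1)/(1 + 1) = -3730*(-1)/2 = -1865*(-1) = 1865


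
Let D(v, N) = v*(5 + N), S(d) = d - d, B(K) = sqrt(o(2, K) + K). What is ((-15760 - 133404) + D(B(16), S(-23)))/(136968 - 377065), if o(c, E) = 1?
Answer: 149164/240097 - 5*sqrt(17)/240097 ≈ 0.62118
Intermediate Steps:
B(K) = sqrt(1 + K)
S(d) = 0
((-15760 - 133404) + D(B(16), S(-23)))/(136968 - 377065) = ((-15760 - 133404) + sqrt(1 + 16)*(5 + 0))/(136968 - 377065) = (-149164 + sqrt(17)*5)/(-240097) = (-149164 + 5*sqrt(17))*(-1/240097) = 149164/240097 - 5*sqrt(17)/240097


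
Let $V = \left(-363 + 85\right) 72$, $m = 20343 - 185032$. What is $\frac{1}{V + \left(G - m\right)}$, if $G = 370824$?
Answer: $\frac{1}{515497} \approx 1.9399 \cdot 10^{-6}$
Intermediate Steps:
$m = -164689$
$V = -20016$ ($V = \left(-278\right) 72 = -20016$)
$\frac{1}{V + \left(G - m\right)} = \frac{1}{-20016 + \left(370824 - -164689\right)} = \frac{1}{-20016 + \left(370824 + 164689\right)} = \frac{1}{-20016 + 535513} = \frac{1}{515497}$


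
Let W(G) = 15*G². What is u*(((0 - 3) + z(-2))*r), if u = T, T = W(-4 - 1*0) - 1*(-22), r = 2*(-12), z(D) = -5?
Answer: 50304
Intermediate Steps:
r = -24
T = 262 (T = 15*(-4 - 1*0)² - 1*(-22) = 15*(-4 + 0)² + 22 = 15*(-4)² + 22 = 15*16 + 22 = 240 + 22 = 262)
u = 262
u*(((0 - 3) + z(-2))*r) = 262*(((0 - 3) - 5)*(-24)) = 262*((-3 - 5)*(-24)) = 262*(-8*(-24)) = 262*192 = 50304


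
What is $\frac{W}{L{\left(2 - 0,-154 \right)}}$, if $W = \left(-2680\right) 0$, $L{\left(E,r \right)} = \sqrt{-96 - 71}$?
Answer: $0$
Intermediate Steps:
$L{\left(E,r \right)} = i \sqrt{167}$ ($L{\left(E,r \right)} = \sqrt{-167} = i \sqrt{167}$)
$W = 0$
$\frac{W}{L{\left(2 - 0,-154 \right)}} = \frac{0}{i \sqrt{167}} = 0 \left(- \frac{i \sqrt{167}}{167}\right) = 0$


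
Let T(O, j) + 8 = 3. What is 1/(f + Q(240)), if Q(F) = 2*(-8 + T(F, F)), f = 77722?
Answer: 1/77696 ≈ 1.2871e-5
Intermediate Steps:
T(O, j) = -5 (T(O, j) = -8 + 3 = -5)
Q(F) = -26 (Q(F) = 2*(-8 - 5) = 2*(-13) = -26)
1/(f + Q(240)) = 1/(77722 - 26) = 1/77696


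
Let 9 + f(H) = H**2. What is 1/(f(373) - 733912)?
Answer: -1/594792 ≈ -1.6813e-6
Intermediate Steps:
f(H) = -9 + H**2
1/(f(373) - 733912) = 1/((-9 + 373**2) - 733912) = 1/((-9 + 139129) - 733912) = 1/(139120 - 733912) = 1/(-594792) = -1/594792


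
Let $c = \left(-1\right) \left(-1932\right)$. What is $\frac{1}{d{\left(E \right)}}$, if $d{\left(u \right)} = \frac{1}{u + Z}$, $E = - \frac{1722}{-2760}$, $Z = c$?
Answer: $\frac{889007}{460} \approx 1932.6$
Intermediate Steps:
$c = 1932$
$Z = 1932$
$E = \frac{287}{460}$ ($E = \left(-1722\right) \left(- \frac{1}{2760}\right) = \frac{287}{460} \approx 0.62391$)
$d{\left(u \right)} = \frac{1}{1932 + u}$ ($d{\left(u \right)} = \frac{1}{u + 1932} = \frac{1}{1932 + u}$)
$\frac{1}{d{\left(E \right)}} = \frac{1}{\frac{1}{1932 + \frac{287}{460}}} = \frac{1}{\frac{1}{\frac{889007}{460}}} = \frac{1}{\frac{460}{889007}} = \frac{889007}{460}$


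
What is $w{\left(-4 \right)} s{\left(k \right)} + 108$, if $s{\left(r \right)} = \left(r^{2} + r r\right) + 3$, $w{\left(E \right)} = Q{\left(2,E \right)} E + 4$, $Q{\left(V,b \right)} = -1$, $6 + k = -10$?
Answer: $4228$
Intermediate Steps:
$k = -16$ ($k = -6 - 10 = -16$)
$w{\left(E \right)} = 4 - E$ ($w{\left(E \right)} = - E + 4 = 4 - E$)
$s{\left(r \right)} = 3 + 2 r^{2}$ ($s{\left(r \right)} = \left(r^{2} + r^{2}\right) + 3 = 2 r^{2} + 3 = 3 + 2 r^{2}$)
$w{\left(-4 \right)} s{\left(k \right)} + 108 = \left(4 - -4\right) \left(3 + 2 \left(-16\right)^{2}\right) + 108 = \left(4 + 4\right) \left(3 + 2 \cdot 256\right) + 108 = 8 \left(3 + 512\right) + 108 = 8 \cdot 515 + 108 = 4120 + 108 = 4228$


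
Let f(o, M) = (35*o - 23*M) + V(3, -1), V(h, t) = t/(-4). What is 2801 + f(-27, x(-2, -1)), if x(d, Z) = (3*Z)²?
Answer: 6597/4 ≈ 1649.3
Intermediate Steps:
V(h, t) = -t/4 (V(h, t) = t*(-¼) = -t/4)
x(d, Z) = 9*Z²
f(o, M) = ¼ - 23*M + 35*o (f(o, M) = (35*o - 23*M) - ¼*(-1) = (-23*M + 35*o) + ¼ = ¼ - 23*M + 35*o)
2801 + f(-27, x(-2, -1)) = 2801 + (¼ - 207*(-1)² + 35*(-27)) = 2801 + (¼ - 207 - 945) = 2801 - 4607/4 = 6597/4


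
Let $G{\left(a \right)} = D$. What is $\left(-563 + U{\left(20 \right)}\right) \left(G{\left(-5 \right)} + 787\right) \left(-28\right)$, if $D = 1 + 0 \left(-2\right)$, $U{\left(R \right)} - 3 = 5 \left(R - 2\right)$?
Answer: $10370080$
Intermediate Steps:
$U{\left(R \right)} = -7 + 5 R$ ($U{\left(R \right)} = 3 + 5 \left(R - 2\right) = 3 + 5 \left(-2 + R\right) = 3 + \left(-10 + 5 R\right) = -7 + 5 R$)
$D = 1$ ($D = 1 + 0 = 1$)
$G{\left(a \right)} = 1$
$\left(-563 + U{\left(20 \right)}\right) \left(G{\left(-5 \right)} + 787\right) \left(-28\right) = \left(-563 + \left(-7 + 5 \cdot 20\right)\right) \left(1 + 787\right) \left(-28\right) = \left(-563 + \left(-7 + 100\right)\right) 788 \left(-28\right) = \left(-563 + 93\right) 788 \left(-28\right) = \left(-470\right) 788 \left(-28\right) = \left(-370360\right) \left(-28\right) = 10370080$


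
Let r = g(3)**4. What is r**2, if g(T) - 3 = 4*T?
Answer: 2562890625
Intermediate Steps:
g(T) = 3 + 4*T
r = 50625 (r = (3 + 4*3)**4 = (3 + 12)**4 = 15**4 = 50625)
r**2 = 50625**2 = 2562890625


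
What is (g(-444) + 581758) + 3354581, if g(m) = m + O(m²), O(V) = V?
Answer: 4133031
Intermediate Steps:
g(m) = m + m²
(g(-444) + 581758) + 3354581 = (-444*(1 - 444) + 581758) + 3354581 = (-444*(-443) + 581758) + 3354581 = (196692 + 581758) + 3354581 = 778450 + 3354581 = 4133031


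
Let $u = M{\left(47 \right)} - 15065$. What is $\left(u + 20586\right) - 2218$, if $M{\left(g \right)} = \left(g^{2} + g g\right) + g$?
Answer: $7768$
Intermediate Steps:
$M{\left(g \right)} = g + 2 g^{2}$ ($M{\left(g \right)} = \left(g^{2} + g^{2}\right) + g = 2 g^{2} + g = g + 2 g^{2}$)
$u = -10600$ ($u = 47 \left(1 + 2 \cdot 47\right) - 15065 = 47 \left(1 + 94\right) - 15065 = 47 \cdot 95 - 15065 = 4465 - 15065 = -10600$)
$\left(u + 20586\right) - 2218 = \left(-10600 + 20586\right) - 2218 = 9986 - 2218 = 7768$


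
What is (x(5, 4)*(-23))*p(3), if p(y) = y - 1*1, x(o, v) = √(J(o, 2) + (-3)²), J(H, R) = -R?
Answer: -46*√7 ≈ -121.70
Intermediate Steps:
x(o, v) = √7 (x(o, v) = √(-1*2 + (-3)²) = √(-2 + 9) = √7)
p(y) = -1 + y (p(y) = y - 1 = -1 + y)
(x(5, 4)*(-23))*p(3) = (√7*(-23))*(-1 + 3) = -23*√7*2 = -46*√7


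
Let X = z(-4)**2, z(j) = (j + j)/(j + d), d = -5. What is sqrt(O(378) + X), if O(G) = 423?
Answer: sqrt(34327)/9 ≈ 20.586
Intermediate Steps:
z(j) = 2*j/(-5 + j) (z(j) = (j + j)/(j - 5) = (2*j)/(-5 + j) = 2*j/(-5 + j))
X = 64/81 (X = (2*(-4)/(-5 - 4))**2 = (2*(-4)/(-9))**2 = (2*(-4)*(-1/9))**2 = (8/9)**2 = 64/81 ≈ 0.79012)
sqrt(O(378) + X) = sqrt(423 + 64/81) = sqrt(34327/81) = sqrt(34327)/9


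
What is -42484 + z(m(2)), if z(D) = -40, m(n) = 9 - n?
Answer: -42524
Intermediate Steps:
-42484 + z(m(2)) = -42484 - 40 = -42524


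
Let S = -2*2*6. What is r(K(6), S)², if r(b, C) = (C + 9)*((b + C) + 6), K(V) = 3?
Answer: 50625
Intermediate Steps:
S = -24 (S = -4*6 = -24)
r(b, C) = (9 + C)*(6 + C + b) (r(b, C) = (9 + C)*((C + b) + 6) = (9 + C)*(6 + C + b))
r(K(6), S)² = (54 + (-24)² + 9*3 + 15*(-24) - 24*3)² = (54 + 576 + 27 - 360 - 72)² = 225² = 50625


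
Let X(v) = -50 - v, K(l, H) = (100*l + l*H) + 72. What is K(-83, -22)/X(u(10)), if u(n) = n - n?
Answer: 3201/25 ≈ 128.04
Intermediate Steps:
K(l, H) = 72 + 100*l + H*l (K(l, H) = (100*l + H*l) + 72 = 72 + 100*l + H*l)
u(n) = 0
K(-83, -22)/X(u(10)) = (72 + 100*(-83) - 22*(-83))/(-50 - 1*0) = (72 - 8300 + 1826)/(-50 + 0) = -6402/(-50) = -6402*(-1/50) = 3201/25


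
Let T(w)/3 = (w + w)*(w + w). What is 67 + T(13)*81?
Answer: 164335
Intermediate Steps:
T(w) = 12*w**2 (T(w) = 3*((w + w)*(w + w)) = 3*((2*w)*(2*w)) = 3*(4*w**2) = 12*w**2)
67 + T(13)*81 = 67 + (12*13**2)*81 = 67 + (12*169)*81 = 67 + 2028*81 = 67 + 164268 = 164335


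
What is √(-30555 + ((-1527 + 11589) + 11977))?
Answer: 2*I*√2129 ≈ 92.282*I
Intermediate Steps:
√(-30555 + ((-1527 + 11589) + 11977)) = √(-30555 + (10062 + 11977)) = √(-30555 + 22039) = √(-8516) = 2*I*√2129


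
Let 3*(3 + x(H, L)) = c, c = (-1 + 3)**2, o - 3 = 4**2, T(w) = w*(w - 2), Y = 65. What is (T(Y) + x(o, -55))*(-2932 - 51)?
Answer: -36631240/3 ≈ -1.2210e+7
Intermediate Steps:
T(w) = w*(-2 + w)
o = 19 (o = 3 + 4**2 = 3 + 16 = 19)
c = 4 (c = 2**2 = 4)
x(H, L) = -5/3 (x(H, L) = -3 + (1/3)*4 = -3 + 4/3 = -5/3)
(T(Y) + x(o, -55))*(-2932 - 51) = (65*(-2 + 65) - 5/3)*(-2932 - 51) = (65*63 - 5/3)*(-2983) = (4095 - 5/3)*(-2983) = (12280/3)*(-2983) = -36631240/3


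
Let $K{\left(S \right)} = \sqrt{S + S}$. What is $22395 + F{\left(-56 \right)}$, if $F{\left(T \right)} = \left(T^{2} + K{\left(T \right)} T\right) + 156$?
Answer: $25687 - 224 i \sqrt{7} \approx 25687.0 - 592.65 i$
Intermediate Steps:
$K{\left(S \right)} = \sqrt{2} \sqrt{S}$ ($K{\left(S \right)} = \sqrt{2 S} = \sqrt{2} \sqrt{S}$)
$F{\left(T \right)} = 156 + T^{2} + \sqrt{2} T^{\frac{3}{2}}$ ($F{\left(T \right)} = \left(T^{2} + \sqrt{2} \sqrt{T} T\right) + 156 = \left(T^{2} + \sqrt{2} T^{\frac{3}{2}}\right) + 156 = 156 + T^{2} + \sqrt{2} T^{\frac{3}{2}}$)
$22395 + F{\left(-56 \right)} = 22395 + \left(156 + \left(-56\right)^{2} + \sqrt{2} \left(-56\right)^{\frac{3}{2}}\right) = 22395 + \left(156 + 3136 + \sqrt{2} \left(- 112 i \sqrt{14}\right)\right) = 22395 + \left(156 + 3136 - 224 i \sqrt{7}\right) = 22395 + \left(3292 - 224 i \sqrt{7}\right) = 25687 - 224 i \sqrt{7}$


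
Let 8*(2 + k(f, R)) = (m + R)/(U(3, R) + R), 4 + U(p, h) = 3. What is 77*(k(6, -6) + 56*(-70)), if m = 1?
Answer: -2415897/8 ≈ -3.0199e+5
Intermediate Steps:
U(p, h) = -1 (U(p, h) = -4 + 3 = -1)
k(f, R) = -2 + (1 + R)/(8*(-1 + R)) (k(f, R) = -2 + ((1 + R)/(-1 + R))/8 = -2 + (1 + R)/(8*(-1 + R)))
77*(k(6, -6) + 56*(-70)) = 77*((17 - 15*(-6))/(8*(-1 - 6)) + 56*(-70)) = 77*((⅛)*(17 + 90)/(-7) - 3920) = 77*((⅛)*(-⅐)*107 - 3920) = 77*(-107/56 - 3920) = 77*(-219627/56) = -2415897/8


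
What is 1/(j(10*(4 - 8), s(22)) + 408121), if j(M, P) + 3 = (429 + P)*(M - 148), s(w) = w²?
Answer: 1/236474 ≈ 4.2288e-6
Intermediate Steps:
j(M, P) = -3 + (-148 + M)*(429 + P) (j(M, P) = -3 + (429 + P)*(M - 148) = -3 + (429 + P)*(-148 + M) = -3 + (-148 + M)*(429 + P))
1/(j(10*(4 - 8), s(22)) + 408121) = 1/((-63495 - 148*22² + 429*(10*(4 - 8)) + (10*(4 - 8))*22²) + 408121) = 1/((-63495 - 148*484 + 429*(10*(-4)) + (10*(-4))*484) + 408121) = 1/((-63495 - 71632 + 429*(-40) - 40*484) + 408121) = 1/((-63495 - 71632 - 17160 - 19360) + 408121) = 1/(-171647 + 408121) = 1/236474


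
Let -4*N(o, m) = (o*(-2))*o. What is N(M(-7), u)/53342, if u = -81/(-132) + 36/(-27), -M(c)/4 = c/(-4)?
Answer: 49/106684 ≈ 0.00045930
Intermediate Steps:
M(c) = c (M(c) = -4*c/(-4) = -4*c*(-1)/4 = -(-1)*c = c)
u = -95/132 (u = -81*(-1/132) + 36*(-1/27) = 27/44 - 4/3 = -95/132 ≈ -0.71970)
N(o, m) = o²/2 (N(o, m) = -o*(-2)*o/4 = -(-2*o)*o/4 = -(-1)*o²/2 = o²/2)
N(M(-7), u)/53342 = ((½)*(-7)²)/53342 = ((½)*49)*(1/53342) = (49/2)*(1/53342) = 49/106684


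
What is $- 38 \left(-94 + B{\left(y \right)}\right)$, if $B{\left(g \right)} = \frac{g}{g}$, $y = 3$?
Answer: $3534$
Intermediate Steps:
$B{\left(g \right)} = 1$
$- 38 \left(-94 + B{\left(y \right)}\right) = - 38 \left(-94 + 1\right) = \left(-38\right) \left(-93\right) = 3534$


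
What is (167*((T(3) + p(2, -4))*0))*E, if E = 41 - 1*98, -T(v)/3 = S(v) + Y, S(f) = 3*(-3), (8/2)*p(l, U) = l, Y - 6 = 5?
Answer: 0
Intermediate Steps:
Y = 11 (Y = 6 + 5 = 11)
p(l, U) = l/4
S(f) = -9
T(v) = -6 (T(v) = -3*(-9 + 11) = -3*2 = -6)
E = -57 (E = 41 - 98 = -57)
(167*((T(3) + p(2, -4))*0))*E = (167*((-6 + (¼)*2)*0))*(-57) = (167*((-6 + ½)*0))*(-57) = (167*(-11/2*0))*(-57) = (167*0)*(-57) = 0*(-57) = 0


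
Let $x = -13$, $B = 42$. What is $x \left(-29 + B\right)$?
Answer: $-169$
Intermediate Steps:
$x \left(-29 + B\right) = - 13 \left(-29 + 42\right) = \left(-13\right) 13 = -169$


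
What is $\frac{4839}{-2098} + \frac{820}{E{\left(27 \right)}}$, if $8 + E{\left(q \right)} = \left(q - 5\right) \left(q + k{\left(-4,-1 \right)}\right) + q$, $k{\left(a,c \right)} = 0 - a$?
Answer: $- \frac{1671779}{1470698} \approx -1.1367$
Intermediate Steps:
$k{\left(a,c \right)} = - a$
$E{\left(q \right)} = -8 + q + \left(-5 + q\right) \left(4 + q\right)$ ($E{\left(q \right)} = -8 + \left(\left(q - 5\right) \left(q - -4\right) + q\right) = -8 + \left(\left(-5 + q\right) \left(q + 4\right) + q\right) = -8 + \left(\left(-5 + q\right) \left(4 + q\right) + q\right) = -8 + \left(q + \left(-5 + q\right) \left(4 + q\right)\right) = -8 + q + \left(-5 + q\right) \left(4 + q\right)$)
$\frac{4839}{-2098} + \frac{820}{E{\left(27 \right)}} = \frac{4839}{-2098} + \frac{820}{-28 + 27^{2}} = 4839 \left(- \frac{1}{2098}\right) + \frac{820}{-28 + 729} = - \frac{4839}{2098} + \frac{820}{701} = - \frac{1671779}{1470698}$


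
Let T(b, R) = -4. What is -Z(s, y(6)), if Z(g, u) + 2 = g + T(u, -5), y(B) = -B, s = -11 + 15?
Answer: 2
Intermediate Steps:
s = 4
Z(g, u) = -6 + g (Z(g, u) = -2 + (g - 4) = -2 + (-4 + g) = -6 + g)
-Z(s, y(6)) = -(-6 + 4) = -1*(-2) = 2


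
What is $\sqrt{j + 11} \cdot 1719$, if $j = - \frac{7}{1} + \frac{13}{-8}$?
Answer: $\frac{1719 \sqrt{38}}{4} \approx 2649.2$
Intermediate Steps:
$j = - \frac{69}{8}$ ($j = \left(-7\right) 1 + 13 \left(- \frac{1}{8}\right) = -7 - \frac{13}{8} = - \frac{69}{8} \approx -8.625$)
$\sqrt{j + 11} \cdot 1719 = \sqrt{- \frac{69}{8} + 11} \cdot 1719 = \sqrt{\frac{19}{8}} \cdot 1719 = \frac{\sqrt{38}}{4} \cdot 1719 = \frac{1719 \sqrt{38}}{4}$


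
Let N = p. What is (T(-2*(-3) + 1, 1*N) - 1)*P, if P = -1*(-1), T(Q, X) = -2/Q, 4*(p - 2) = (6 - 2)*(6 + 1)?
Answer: -9/7 ≈ -1.2857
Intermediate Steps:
p = 9 (p = 2 + ((6 - 2)*(6 + 1))/4 = 2 + (4*7)/4 = 2 + (¼)*28 = 2 + 7 = 9)
N = 9
P = 1
(T(-2*(-3) + 1, 1*N) - 1)*P = (-2/(-2*(-3) + 1) - 1)*1 = (-2/(6 + 1) - 1)*1 = (-2/7 - 1)*1 = -9/7*1 = -9/7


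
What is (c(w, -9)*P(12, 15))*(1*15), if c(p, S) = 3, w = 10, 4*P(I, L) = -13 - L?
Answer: -315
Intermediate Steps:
P(I, L) = -13/4 - L/4 (P(I, L) = (-13 - L)/4 = -13/4 - L/4)
(c(w, -9)*P(12, 15))*(1*15) = (3*(-13/4 - 1/4*15))*(1*15) = (3*(-13/4 - 15/4))*15 = (3*(-7))*15 = -21*15 = -315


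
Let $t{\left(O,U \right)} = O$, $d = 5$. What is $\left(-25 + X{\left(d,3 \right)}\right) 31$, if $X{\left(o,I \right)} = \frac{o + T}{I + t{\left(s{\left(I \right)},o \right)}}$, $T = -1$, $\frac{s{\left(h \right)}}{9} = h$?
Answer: $- \frac{11563}{15} \approx -770.87$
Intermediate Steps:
$s{\left(h \right)} = 9 h$
$X{\left(o,I \right)} = \frac{-1 + o}{10 I}$ ($X{\left(o,I \right)} = \frac{o - 1}{I + 9 I} = \frac{-1 + o}{10 I}$)
$\left(-25 + X{\left(d,3 \right)}\right) 31 = \left(-25 + \frac{-1 + 5}{10 \cdot 3}\right) 31 = \left(-25 + \frac{1}{10} \cdot \frac{1}{3} \cdot 4\right) 31 = \left(-25 + \frac{2}{15}\right) 31 = \left(- \frac{373}{15}\right) 31 = - \frac{11563}{15}$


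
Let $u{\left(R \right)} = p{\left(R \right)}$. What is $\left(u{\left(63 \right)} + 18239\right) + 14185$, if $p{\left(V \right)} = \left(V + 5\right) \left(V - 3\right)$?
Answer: $36504$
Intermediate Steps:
$p{\left(V \right)} = \left(-3 + V\right) \left(5 + V\right)$ ($p{\left(V \right)} = \left(5 + V\right) \left(-3 + V\right) = \left(-3 + V\right) \left(5 + V\right)$)
$u{\left(R \right)} = -15 + R^{2} + 2 R$
$\left(u{\left(63 \right)} + 18239\right) + 14185 = \left(\left(-15 + 63^{2} + 2 \cdot 63\right) + 18239\right) + 14185 = \left(\left(-15 + 3969 + 126\right) + 18239\right) + 14185 = \left(4080 + 18239\right) + 14185 = 22319 + 14185 = 36504$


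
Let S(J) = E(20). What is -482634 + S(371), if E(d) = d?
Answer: -482614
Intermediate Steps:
S(J) = 20
-482634 + S(371) = -482634 + 20 = -482614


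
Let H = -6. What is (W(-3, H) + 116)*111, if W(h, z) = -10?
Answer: 11766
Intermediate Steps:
(W(-3, H) + 116)*111 = (-10 + 116)*111 = 106*111 = 11766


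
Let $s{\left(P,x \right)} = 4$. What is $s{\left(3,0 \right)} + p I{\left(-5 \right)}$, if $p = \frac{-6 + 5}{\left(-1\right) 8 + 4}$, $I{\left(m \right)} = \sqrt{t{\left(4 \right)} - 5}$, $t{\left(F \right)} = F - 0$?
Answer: $4 + \frac{i}{4} \approx 4.0 + 0.25 i$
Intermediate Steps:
$t{\left(F \right)} = F$ ($t{\left(F \right)} = F + 0 = F$)
$I{\left(m \right)} = i$ ($I{\left(m \right)} = \sqrt{4 - 5} = \sqrt{-1} = i$)
$p = \frac{1}{4}$ ($p = - \frac{1}{-8 + 4} = - \frac{1}{-4} = \left(-1\right) \left(- \frac{1}{4}\right) = \frac{1}{4} \approx 0.25$)
$s{\left(3,0 \right)} + p I{\left(-5 \right)} = 4 + \frac{i}{4}$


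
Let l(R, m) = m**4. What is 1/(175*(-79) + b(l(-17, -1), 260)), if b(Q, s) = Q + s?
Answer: -1/13564 ≈ -7.3725e-5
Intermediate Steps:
1/(175*(-79) + b(l(-17, -1), 260)) = 1/(175*(-79) + ((-1)**4 + 260)) = 1/(-13825 + (1 + 260)) = 1/(-13825 + 261) = 1/(-13564) = -1/13564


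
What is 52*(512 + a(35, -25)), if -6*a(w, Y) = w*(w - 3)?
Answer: 50752/3 ≈ 16917.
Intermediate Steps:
a(w, Y) = -w*(-3 + w)/6 (a(w, Y) = -w*(w - 3)/6 = -w*(-3 + w)/6)
52*(512 + a(35, -25)) = 52*(512 + (1/6)*35*(3 - 1*35)) = 52*(512 + (1/6)*35*(3 - 35)) = 52*(512 + (1/6)*35*(-32)) = 52*(512 - 560/3) = 52*(976/3) = 50752/3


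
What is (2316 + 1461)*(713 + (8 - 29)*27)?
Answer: 551442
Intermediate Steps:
(2316 + 1461)*(713 + (8 - 29)*27) = 3777*(713 - 21*27) = 3777*(713 - 567) = 3777*146 = 551442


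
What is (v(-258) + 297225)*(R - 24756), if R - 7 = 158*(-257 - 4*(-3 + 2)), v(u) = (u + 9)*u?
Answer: -23395228641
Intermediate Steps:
v(u) = u*(9 + u) (v(u) = (9 + u)*u = u*(9 + u))
R = -39967 (R = 7 + 158*(-257 - 4*(-3 + 2)) = 7 + 158*(-257 - 4*(-1)) = 7 + 158*(-257 + 4) = 7 + 158*(-253) = 7 - 39974 = -39967)
(v(-258) + 297225)*(R - 24756) = (-258*(9 - 258) + 297225)*(-39967 - 24756) = (-258*(-249) + 297225)*(-64723) = (64242 + 297225)*(-64723) = 361467*(-64723) = -23395228641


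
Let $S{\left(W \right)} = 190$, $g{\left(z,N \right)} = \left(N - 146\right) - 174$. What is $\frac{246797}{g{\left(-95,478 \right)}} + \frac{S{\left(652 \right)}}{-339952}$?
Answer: $\frac{20974775931}{13428104} \approx 1562.0$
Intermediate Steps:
$g{\left(z,N \right)} = -320 + N$ ($g{\left(z,N \right)} = \left(-146 + N\right) - 174 = -320 + N$)
$\frac{246797}{g{\left(-95,478 \right)}} + \frac{S{\left(652 \right)}}{-339952} = \frac{246797}{-320 + 478} + \frac{190}{-339952} = \frac{246797}{158} + 190 \left(- \frac{1}{339952}\right) = 246797 \cdot \frac{1}{158} - \frac{95}{169976} = \frac{246797}{158} - \frac{95}{169976} = \frac{20974775931}{13428104}$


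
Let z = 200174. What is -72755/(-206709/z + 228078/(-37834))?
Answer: 275500744302290/26737956939 ≈ 10304.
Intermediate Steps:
-72755/(-206709/z + 228078/(-37834)) = -72755/(-206709/200174 + 228078/(-37834)) = -72755/(-206709*1/200174 + 228078*(-1/37834)) = -72755/(-206709/200174 - 114039/18917) = -72755/(-26737956939/3786691558) = -72755*(-3786691558/26737956939) = 275500744302290/26737956939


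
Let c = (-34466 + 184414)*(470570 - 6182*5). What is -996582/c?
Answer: -498291/32963068840 ≈ -1.5117e-5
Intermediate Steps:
c = 65926137680 (c = 149948*(470570 - 30910) = 149948*439660 = 65926137680)
-996582/c = -996582/65926137680 = -996582*1/65926137680 = -498291/32963068840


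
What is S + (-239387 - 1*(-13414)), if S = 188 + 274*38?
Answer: -215373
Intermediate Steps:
S = 10600 (S = 188 + 10412 = 10600)
S + (-239387 - 1*(-13414)) = 10600 + (-239387 - 1*(-13414)) = 10600 + (-239387 + 13414) = 10600 - 225973 = -215373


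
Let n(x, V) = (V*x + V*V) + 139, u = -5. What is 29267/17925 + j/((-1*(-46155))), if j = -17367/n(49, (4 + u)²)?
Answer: 809502766/496397025 ≈ 1.6308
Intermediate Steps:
n(x, V) = 139 + V² + V*x (n(x, V) = (V*x + V²) + 139 = (V² + V*x) + 139 = 139 + V² + V*x)
j = -827/9 (j = -17367/(139 + ((4 - 5)²)² + (4 - 5)²*49) = -17367/(139 + ((-1)²)² + (-1)²*49) = -17367/(139 + 1² + 1*49) = -17367/(139 + 1 + 49) = -17367/189 = -17367*1/189 = -827/9 ≈ -91.889)
29267/17925 + j/((-1*(-46155))) = 29267/17925 - 827/(9*((-1*(-46155)))) = 29267*(1/17925) - 827/9/46155 = 29267/17925 - 827/9*1/46155 = 29267/17925 - 827/415395 = 809502766/496397025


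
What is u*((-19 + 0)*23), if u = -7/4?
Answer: 3059/4 ≈ 764.75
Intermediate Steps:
u = -7/4 (u = -7*1/4 = -7/4 ≈ -1.7500)
u*((-19 + 0)*23) = -7*(-19 + 0)*23/4 = -(-133)*23/4 = -7/4*(-437) = 3059/4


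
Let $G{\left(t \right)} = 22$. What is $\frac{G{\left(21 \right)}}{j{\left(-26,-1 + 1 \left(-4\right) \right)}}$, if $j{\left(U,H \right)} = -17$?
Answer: $- \frac{22}{17} \approx -1.2941$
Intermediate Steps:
$\frac{G{\left(21 \right)}}{j{\left(-26,-1 + 1 \left(-4\right) \right)}} = \frac{22}{-17} = 22 \left(- \frac{1}{17}\right) = - \frac{22}{17}$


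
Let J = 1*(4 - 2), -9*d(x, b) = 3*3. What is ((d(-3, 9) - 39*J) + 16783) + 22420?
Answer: 39124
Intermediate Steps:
d(x, b) = -1 (d(x, b) = -3/3 = -⅑*9 = -1)
J = 2 (J = 1*2 = 2)
((d(-3, 9) - 39*J) + 16783) + 22420 = ((-1 - 39*2) + 16783) + 22420 = ((-1 - 78) + 16783) + 22420 = (-79 + 16783) + 22420 = 16704 + 22420 = 39124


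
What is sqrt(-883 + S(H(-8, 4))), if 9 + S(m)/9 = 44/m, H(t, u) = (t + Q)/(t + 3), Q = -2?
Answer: I*sqrt(766) ≈ 27.677*I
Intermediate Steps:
H(t, u) = (-2 + t)/(3 + t) (H(t, u) = (t - 2)/(t + 3) = (-2 + t)/(3 + t))
S(m) = -81 + 396/m (S(m) = -81 + 9*(44/m) = -81 + 396/m)
sqrt(-883 + S(H(-8, 4))) = sqrt(-883 + (-81 + 396/(((-2 - 8)/(3 - 8))))) = sqrt(-883 + (-81 + 396/((-10/(-5))))) = sqrt(-883 + (-81 + 396/((-1/5*(-10))))) = sqrt(-883 + (-81 + 396/2)) = sqrt(-883 + (-81 + 396*(1/2))) = sqrt(-883 + (-81 + 198)) = sqrt(-883 + 117) = sqrt(-766) = I*sqrt(766)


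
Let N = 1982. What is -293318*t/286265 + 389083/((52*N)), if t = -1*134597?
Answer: 4069049536245139/29503615960 ≈ 1.3792e+5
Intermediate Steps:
t = -134597
-293318*t/286265 + 389083/((52*N)) = -293318/(286265/(-134597)) + 389083/((52*1982)) = -293318/(286265*(-1/134597)) + 389083/103064 = -293318/(-286265/134597) + 389083*(1/103064) = -293318*(-134597/286265) + 389083/103064 = 39479722846/286265 + 389083/103064 = 4069049536245139/29503615960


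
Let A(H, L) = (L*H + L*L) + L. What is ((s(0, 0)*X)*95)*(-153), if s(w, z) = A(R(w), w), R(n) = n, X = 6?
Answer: 0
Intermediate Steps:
A(H, L) = L + L² + H*L (A(H, L) = (H*L + L²) + L = (L² + H*L) + L = L + L² + H*L)
s(w, z) = w*(1 + 2*w) (s(w, z) = w*(1 + w + w) = w*(1 + 2*w))
((s(0, 0)*X)*95)*(-153) = (((0*(1 + 2*0))*6)*95)*(-153) = (((0*(1 + 0))*6)*95)*(-153) = (((0*1)*6)*95)*(-153) = ((0*6)*95)*(-153) = (0*95)*(-153) = 0*(-153) = 0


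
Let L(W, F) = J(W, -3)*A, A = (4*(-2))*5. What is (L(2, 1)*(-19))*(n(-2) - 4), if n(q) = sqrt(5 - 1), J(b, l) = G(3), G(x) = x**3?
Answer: -41040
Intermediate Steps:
J(b, l) = 27 (J(b, l) = 3**3 = 27)
A = -40 (A = -8*5 = -40)
L(W, F) = -1080 (L(W, F) = 27*(-40) = -1080)
n(q) = 2 (n(q) = sqrt(4) = 2)
(L(2, 1)*(-19))*(n(-2) - 4) = (-1080*(-19))*(2 - 4) = 20520*(-2) = -41040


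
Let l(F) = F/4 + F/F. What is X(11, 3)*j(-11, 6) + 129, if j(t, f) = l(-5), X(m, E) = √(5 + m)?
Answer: 128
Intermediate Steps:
l(F) = 1 + F/4 (l(F) = F*(¼) + 1 = F/4 + 1 = 1 + F/4)
j(t, f) = -¼ (j(t, f) = 1 + (¼)*(-5) = 1 - 5/4 = -¼)
X(11, 3)*j(-11, 6) + 129 = √(5 + 11)*(-¼) + 129 = √16*(-¼) + 129 = 4*(-¼) + 129 = -1 + 129 = 128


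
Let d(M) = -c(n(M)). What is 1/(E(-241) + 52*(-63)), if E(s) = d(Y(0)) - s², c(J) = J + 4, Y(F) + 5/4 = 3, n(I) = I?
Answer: -4/245451 ≈ -1.6297e-5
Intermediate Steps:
Y(F) = 7/4 (Y(F) = -5/4 + 3 = 7/4)
c(J) = 4 + J
d(M) = -4 - M (d(M) = -(4 + M) = -4 - M)
E(s) = -23/4 - s² (E(s) = (-4 - 1*7/4) - s² = (-4 - 7/4) - s² = -23/4 - s²)
1/(E(-241) + 52*(-63)) = 1/((-23/4 - 1*(-241)²) + 52*(-63)) = 1/((-23/4 - 1*58081) - 3276) = 1/((-23/4 - 58081) - 3276) = 1/(-232347/4 - 3276) = 1/(-245451/4) = -4/245451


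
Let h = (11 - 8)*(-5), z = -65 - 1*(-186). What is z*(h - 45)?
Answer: -7260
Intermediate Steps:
z = 121 (z = -65 + 186 = 121)
h = -15 (h = 3*(-5) = -15)
z*(h - 45) = 121*(-15 - 45) = 121*(-60) = -7260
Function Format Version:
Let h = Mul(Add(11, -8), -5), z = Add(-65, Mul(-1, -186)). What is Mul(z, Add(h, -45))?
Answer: -7260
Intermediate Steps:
z = 121 (z = Add(-65, 186) = 121)
h = -15 (h = Mul(3, -5) = -15)
Mul(z, Add(h, -45)) = Mul(121, Add(-15, -45)) = Mul(121, -60) = -7260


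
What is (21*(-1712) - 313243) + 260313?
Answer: -88882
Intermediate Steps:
(21*(-1712) - 313243) + 260313 = (-35952 - 313243) + 260313 = -349195 + 260313 = -88882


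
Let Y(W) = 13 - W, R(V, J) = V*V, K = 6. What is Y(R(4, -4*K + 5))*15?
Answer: -45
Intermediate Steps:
R(V, J) = V²
Y(R(4, -4*K + 5))*15 = (13 - 1*4²)*15 = (13 - 1*16)*15 = (13 - 16)*15 = -3*15 = -45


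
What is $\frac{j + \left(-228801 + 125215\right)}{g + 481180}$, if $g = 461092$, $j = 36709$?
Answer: $- \frac{66877}{942272} \approx -0.070974$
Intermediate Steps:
$\frac{j + \left(-228801 + 125215\right)}{g + 481180} = \frac{36709 + \left(-228801 + 125215\right)}{461092 + 481180} = \frac{36709 - 103586}{942272} = \left(-66877\right) \frac{1}{942272} = - \frac{66877}{942272}$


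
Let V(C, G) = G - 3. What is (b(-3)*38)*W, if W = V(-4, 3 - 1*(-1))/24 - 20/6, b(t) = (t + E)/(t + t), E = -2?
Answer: -7505/72 ≈ -104.24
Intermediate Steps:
b(t) = (-2 + t)/(2*t) (b(t) = (t - 2)/(t + t) = (-2 + t)/((2*t)) = (-2 + t)*(1/(2*t)) = (-2 + t)/(2*t))
V(C, G) = -3 + G
W = -79/24 (W = (-3 + (3 - 1*(-1)))/24 - 20/6 = (-3 + (3 + 1))*(1/24) - 20*1/6 = (-3 + 4)*(1/24) - 10/3 = 1*(1/24) - 10/3 = 1/24 - 10/3 = -79/24 ≈ -3.2917)
(b(-3)*38)*W = (((1/2)*(-2 - 3)/(-3))*38)*(-79/24) = (((1/2)*(-1/3)*(-5))*38)*(-79/24) = ((5/6)*38)*(-79/24) = (95/3)*(-79/24) = -7505/72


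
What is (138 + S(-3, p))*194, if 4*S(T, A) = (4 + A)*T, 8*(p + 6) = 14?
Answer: 214467/8 ≈ 26808.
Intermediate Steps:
p = -17/4 (p = -6 + (1/8)*14 = -6 + 7/4 = -17/4 ≈ -4.2500)
S(T, A) = T*(4 + A)/4 (S(T, A) = ((4 + A)*T)/4 = (T*(4 + A))/4 = T*(4 + A)/4)
(138 + S(-3, p))*194 = (138 + (1/4)*(-3)*(4 - 17/4))*194 = (138 + (1/4)*(-3)*(-1/4))*194 = (138 + 3/16)*194 = (2211/16)*194 = 214467/8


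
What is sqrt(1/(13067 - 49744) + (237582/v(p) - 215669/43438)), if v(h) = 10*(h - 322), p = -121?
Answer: I*sqrt(729687993633480809716527790)/3528883790090 ≈ 7.6548*I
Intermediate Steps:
v(h) = -3220 + 10*h (v(h) = 10*(-322 + h) = -3220 + 10*h)
sqrt(1/(13067 - 49744) + (237582/v(p) - 215669/43438)) = sqrt(1/(13067 - 49744) + (237582/(-3220 + 10*(-121)) - 215669/43438)) = sqrt(1/(-36677) + (237582/(-3220 - 1210) - 215669*1/43438)) = sqrt(-1/36677 + (237582/(-4430) - 215669/43438)) = sqrt(-1/36677 + (237582*(-1/4430) - 215669/43438)) = sqrt(-1/36677 + (-118791/2215 - 215669/43438)) = sqrt(-1/36677 - 5637750293/96215170) = sqrt(-206775863711531/3528883790090) = I*sqrt(729687993633480809716527790)/3528883790090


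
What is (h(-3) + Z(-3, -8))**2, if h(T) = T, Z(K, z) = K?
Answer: 36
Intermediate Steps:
(h(-3) + Z(-3, -8))**2 = (-3 - 3)**2 = (-6)**2 = 36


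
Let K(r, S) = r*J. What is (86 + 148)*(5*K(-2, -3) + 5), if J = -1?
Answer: 3510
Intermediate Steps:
K(r, S) = -r (K(r, S) = r*(-1) = -r)
(86 + 148)*(5*K(-2, -3) + 5) = (86 + 148)*(5*(-1*(-2)) + 5) = 234*(5*2 + 5) = 234*(10 + 5) = 234*15 = 3510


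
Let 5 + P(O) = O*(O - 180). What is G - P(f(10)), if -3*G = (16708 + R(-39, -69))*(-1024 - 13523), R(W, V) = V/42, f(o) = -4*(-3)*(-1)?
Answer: 1134095575/14 ≈ 8.1007e+7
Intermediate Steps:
f(o) = -12 (f(o) = 12*(-1) = -12)
R(W, V) = V/42 (R(W, V) = V*(1/42) = V/42)
G = 1134127761/14 (G = -(16708 + (1/42)*(-69))*(-1024 - 13523)/3 = -(16708 - 23/14)*(-14547)/3 = -77963*(-14547)/14 = -⅓*(-3402383283/14) = 1134127761/14 ≈ 8.1009e+7)
P(O) = -5 + O*(-180 + O) (P(O) = -5 + O*(O - 180) = -5 + O*(-180 + O))
G - P(f(10)) = 1134127761/14 - (-5 + (-12)² - 180*(-12)) = 1134127761/14 - (-5 + 144 + 2160) = 1134127761/14 - 1*2299 = 1134127761/14 - 2299 = 1134095575/14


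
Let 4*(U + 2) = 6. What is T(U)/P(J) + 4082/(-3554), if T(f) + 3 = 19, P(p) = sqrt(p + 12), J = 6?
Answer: -2041/1777 + 8*sqrt(2)/3 ≈ 2.6227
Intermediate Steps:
U = -1/2 (U = -2 + (1/4)*6 = -2 + 3/2 = -1/2 ≈ -0.50000)
P(p) = sqrt(12 + p)
T(f) = 16 (T(f) = -3 + 19 = 16)
T(U)/P(J) + 4082/(-3554) = 16/(sqrt(12 + 6)) + 4082/(-3554) = 16/(sqrt(18)) + 4082*(-1/3554) = 16/((3*sqrt(2))) - 2041/1777 = 16*(sqrt(2)/6) - 2041/1777 = 8*sqrt(2)/3 - 2041/1777 = -2041/1777 + 8*sqrt(2)/3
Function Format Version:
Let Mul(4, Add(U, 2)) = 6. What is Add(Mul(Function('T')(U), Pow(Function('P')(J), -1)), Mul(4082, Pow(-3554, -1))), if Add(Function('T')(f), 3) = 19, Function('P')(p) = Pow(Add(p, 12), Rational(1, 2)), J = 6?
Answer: Add(Rational(-2041, 1777), Mul(Rational(8, 3), Pow(2, Rational(1, 2)))) ≈ 2.6227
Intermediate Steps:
U = Rational(-1, 2) (U = Add(-2, Mul(Rational(1, 4), 6)) = Add(-2, Rational(3, 2)) = Rational(-1, 2) ≈ -0.50000)
Function('P')(p) = Pow(Add(12, p), Rational(1, 2))
Function('T')(f) = 16 (Function('T')(f) = Add(-3, 19) = 16)
Add(Mul(Function('T')(U), Pow(Function('P')(J), -1)), Mul(4082, Pow(-3554, -1))) = Add(Mul(16, Pow(Pow(Add(12, 6), Rational(1, 2)), -1)), Mul(4082, Pow(-3554, -1))) = Add(Mul(16, Pow(Pow(18, Rational(1, 2)), -1)), Mul(4082, Rational(-1, 3554))) = Add(Mul(16, Pow(Mul(3, Pow(2, Rational(1, 2))), -1)), Rational(-2041, 1777)) = Add(Mul(16, Mul(Rational(1, 6), Pow(2, Rational(1, 2)))), Rational(-2041, 1777)) = Add(Mul(Rational(8, 3), Pow(2, Rational(1, 2))), Rational(-2041, 1777)) = Add(Rational(-2041, 1777), Mul(Rational(8, 3), Pow(2, Rational(1, 2))))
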